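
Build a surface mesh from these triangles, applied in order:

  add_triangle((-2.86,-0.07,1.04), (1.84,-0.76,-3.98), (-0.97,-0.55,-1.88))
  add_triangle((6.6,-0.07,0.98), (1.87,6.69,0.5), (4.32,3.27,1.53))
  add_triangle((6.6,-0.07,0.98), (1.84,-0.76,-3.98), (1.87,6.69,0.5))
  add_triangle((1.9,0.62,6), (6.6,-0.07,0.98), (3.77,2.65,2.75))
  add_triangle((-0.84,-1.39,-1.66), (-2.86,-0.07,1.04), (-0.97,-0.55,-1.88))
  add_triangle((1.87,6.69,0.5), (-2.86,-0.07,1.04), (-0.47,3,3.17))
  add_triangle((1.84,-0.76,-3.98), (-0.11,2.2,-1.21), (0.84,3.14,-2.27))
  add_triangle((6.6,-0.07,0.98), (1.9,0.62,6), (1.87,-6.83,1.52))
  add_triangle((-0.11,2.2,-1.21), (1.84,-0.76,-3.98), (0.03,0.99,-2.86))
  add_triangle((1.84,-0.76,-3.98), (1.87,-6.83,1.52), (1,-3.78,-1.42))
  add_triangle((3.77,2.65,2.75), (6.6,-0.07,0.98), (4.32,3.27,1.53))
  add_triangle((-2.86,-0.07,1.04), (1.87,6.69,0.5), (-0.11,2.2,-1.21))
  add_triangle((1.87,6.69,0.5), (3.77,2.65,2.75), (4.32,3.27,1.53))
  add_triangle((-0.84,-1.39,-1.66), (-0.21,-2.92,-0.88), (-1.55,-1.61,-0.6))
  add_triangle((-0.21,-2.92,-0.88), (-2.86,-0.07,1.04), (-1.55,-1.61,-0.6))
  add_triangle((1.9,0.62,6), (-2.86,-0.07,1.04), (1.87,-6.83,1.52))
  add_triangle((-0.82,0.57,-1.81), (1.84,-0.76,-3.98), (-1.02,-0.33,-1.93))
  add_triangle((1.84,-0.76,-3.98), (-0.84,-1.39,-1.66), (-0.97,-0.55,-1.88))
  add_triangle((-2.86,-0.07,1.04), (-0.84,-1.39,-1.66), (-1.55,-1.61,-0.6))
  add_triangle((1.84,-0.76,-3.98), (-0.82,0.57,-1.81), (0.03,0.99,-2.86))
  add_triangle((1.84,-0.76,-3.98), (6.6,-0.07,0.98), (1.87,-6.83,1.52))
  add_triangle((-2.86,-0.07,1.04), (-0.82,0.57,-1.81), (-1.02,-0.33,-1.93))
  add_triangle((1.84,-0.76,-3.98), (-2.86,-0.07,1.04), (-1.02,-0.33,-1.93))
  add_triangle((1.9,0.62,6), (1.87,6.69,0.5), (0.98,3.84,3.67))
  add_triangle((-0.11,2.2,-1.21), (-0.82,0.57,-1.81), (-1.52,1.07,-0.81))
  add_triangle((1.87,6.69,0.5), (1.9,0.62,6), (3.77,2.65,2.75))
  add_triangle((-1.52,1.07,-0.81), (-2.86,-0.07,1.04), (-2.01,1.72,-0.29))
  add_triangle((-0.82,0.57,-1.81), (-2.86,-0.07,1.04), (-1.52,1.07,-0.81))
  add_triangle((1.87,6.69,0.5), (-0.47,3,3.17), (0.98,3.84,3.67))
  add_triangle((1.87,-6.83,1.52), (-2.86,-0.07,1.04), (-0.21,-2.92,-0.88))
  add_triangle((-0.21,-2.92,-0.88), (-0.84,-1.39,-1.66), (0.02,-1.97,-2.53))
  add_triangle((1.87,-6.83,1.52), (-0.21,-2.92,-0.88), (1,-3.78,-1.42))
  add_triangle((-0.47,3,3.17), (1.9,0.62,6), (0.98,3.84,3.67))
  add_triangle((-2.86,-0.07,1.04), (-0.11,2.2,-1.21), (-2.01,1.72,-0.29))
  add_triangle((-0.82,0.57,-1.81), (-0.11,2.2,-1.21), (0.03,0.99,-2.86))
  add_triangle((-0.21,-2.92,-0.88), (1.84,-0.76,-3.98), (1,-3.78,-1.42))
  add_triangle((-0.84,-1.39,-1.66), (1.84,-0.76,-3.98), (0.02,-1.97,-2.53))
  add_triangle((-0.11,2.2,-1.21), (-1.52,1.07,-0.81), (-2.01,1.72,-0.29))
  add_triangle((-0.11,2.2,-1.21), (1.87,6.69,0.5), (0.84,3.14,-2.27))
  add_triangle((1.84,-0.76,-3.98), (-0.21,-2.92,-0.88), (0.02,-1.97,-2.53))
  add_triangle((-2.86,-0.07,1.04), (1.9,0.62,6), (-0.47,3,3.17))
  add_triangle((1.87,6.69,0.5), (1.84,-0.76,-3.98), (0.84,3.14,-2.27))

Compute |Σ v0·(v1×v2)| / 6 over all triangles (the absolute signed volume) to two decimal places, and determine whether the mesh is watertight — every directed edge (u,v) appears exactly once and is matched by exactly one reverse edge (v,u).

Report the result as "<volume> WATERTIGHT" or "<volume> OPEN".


Per-triangle v0·(v1×v2)/6:
  t1: -0.0262
  t2: +5.7473
  t3: +31.2111
  t4: +15.3768
  t5: +0.9644
  t6: +7.8045
  t7: +1.2490
  t8: +43.7085
  t9: +1.4017
  t10: +4.3656
  t11: +5.3594
  t12: +5.1978
  t13: +5.3491
  t14: +0.8249
  t15: +0.9001
  t16: +22.5305
  t17: +1.1191
  t18: +1.1054
  t19: +0.7132
  t20: +0.9034
  t21: +32.8735
  t22: +0.9537
  t23: +0.4015
  t24: +7.1330
  t25: +0.7404
  t26: +15.1961
  t27: +0.6104
  t28: +0.7293
  t29: +4.6293
  t30: +6.1912
  t31: +0.7950
  t32: +2.5376
  t33: +4.6138
  t34: +0.0178
  t35: +0.7156
  t36: +2.0628
  t37: +0.7671
  t38: +0.5090
  t39: +1.9668
  t40: +1.4903
  t41: +8.7848
  t42: +5.8968
Σ = +255.4213 → |volume| = 255.42

Directed edges: 126 total, each appears once with its reverse present → watertight.

255.42 WATERTIGHT


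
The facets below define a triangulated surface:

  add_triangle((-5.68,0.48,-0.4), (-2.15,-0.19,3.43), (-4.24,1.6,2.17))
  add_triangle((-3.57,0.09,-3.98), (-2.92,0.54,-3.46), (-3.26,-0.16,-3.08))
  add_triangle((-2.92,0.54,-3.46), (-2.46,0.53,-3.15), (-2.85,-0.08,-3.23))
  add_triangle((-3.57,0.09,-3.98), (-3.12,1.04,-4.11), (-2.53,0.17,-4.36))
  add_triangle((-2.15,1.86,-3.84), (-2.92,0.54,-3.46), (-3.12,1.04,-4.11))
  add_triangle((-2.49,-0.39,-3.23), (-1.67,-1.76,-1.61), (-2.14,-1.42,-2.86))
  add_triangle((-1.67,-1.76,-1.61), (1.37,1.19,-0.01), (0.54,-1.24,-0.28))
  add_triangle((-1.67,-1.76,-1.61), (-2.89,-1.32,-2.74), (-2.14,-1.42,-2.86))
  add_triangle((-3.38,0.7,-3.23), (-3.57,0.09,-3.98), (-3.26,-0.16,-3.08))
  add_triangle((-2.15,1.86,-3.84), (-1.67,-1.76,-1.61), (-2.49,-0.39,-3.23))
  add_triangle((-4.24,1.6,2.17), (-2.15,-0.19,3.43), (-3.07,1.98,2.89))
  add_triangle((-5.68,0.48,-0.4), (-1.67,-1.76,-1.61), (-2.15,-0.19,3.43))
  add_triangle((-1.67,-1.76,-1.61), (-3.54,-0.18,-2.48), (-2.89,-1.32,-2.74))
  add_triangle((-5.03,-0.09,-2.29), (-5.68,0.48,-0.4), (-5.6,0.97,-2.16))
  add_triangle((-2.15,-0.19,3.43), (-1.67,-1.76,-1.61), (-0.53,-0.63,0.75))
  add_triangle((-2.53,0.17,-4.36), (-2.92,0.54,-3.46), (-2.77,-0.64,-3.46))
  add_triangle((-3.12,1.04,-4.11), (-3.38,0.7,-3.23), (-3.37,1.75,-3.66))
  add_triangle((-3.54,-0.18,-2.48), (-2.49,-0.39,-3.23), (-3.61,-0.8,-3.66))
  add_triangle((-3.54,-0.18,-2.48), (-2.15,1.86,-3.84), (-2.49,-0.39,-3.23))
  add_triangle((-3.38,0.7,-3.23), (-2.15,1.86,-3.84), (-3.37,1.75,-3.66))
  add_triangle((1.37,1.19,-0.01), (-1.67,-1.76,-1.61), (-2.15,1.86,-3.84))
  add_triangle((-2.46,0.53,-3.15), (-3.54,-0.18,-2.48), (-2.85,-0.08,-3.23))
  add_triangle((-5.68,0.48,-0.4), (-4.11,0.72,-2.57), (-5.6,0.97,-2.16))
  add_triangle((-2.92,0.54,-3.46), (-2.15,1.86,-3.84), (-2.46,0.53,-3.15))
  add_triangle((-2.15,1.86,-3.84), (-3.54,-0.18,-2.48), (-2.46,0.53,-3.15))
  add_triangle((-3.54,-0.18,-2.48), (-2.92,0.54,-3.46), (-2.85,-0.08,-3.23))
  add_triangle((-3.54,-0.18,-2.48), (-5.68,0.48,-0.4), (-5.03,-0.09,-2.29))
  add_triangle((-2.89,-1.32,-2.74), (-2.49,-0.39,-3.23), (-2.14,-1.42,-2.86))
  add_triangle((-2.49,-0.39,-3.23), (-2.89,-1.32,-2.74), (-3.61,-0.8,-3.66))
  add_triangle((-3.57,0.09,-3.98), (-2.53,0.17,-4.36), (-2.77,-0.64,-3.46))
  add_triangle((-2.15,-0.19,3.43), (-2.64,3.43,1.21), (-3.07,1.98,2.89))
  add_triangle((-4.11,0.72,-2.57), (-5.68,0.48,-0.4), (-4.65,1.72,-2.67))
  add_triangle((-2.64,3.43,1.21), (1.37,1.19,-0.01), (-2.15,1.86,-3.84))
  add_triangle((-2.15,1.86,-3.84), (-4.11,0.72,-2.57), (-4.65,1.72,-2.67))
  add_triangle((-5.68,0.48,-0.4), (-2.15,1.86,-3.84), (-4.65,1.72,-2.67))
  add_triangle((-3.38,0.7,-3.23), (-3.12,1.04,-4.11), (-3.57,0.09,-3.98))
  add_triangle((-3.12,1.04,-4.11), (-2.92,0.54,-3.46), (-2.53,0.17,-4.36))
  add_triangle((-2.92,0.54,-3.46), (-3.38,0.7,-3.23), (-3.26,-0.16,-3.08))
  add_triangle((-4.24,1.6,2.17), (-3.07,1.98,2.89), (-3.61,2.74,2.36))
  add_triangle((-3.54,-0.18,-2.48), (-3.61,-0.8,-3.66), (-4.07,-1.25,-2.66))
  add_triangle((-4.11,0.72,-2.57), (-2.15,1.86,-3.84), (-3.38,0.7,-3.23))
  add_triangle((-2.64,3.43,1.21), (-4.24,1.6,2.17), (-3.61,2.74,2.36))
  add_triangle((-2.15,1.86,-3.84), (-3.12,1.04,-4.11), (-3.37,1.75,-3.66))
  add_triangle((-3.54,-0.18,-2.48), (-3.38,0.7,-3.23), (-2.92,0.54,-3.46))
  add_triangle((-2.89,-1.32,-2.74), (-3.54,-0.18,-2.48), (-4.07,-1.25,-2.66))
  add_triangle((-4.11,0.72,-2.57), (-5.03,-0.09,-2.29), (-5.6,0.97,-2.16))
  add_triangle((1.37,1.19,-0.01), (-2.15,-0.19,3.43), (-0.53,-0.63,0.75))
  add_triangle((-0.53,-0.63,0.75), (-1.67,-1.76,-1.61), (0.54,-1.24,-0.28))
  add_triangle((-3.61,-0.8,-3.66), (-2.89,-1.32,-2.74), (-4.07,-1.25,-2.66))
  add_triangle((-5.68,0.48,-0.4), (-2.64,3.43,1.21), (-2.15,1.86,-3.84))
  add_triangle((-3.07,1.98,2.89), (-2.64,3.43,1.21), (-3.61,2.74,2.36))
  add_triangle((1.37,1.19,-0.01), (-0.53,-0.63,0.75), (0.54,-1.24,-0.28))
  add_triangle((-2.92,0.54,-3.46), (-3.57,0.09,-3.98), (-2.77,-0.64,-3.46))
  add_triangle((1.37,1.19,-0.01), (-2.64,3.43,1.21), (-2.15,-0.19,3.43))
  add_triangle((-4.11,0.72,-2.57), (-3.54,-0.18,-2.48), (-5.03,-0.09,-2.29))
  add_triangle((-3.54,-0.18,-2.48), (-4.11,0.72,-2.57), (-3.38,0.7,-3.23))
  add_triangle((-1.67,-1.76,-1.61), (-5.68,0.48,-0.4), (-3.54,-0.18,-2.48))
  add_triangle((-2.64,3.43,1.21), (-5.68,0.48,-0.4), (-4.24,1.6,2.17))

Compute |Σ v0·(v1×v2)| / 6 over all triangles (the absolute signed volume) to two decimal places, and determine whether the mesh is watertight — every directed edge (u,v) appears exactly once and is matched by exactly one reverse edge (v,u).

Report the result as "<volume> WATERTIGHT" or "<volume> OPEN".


Per-triangle v0·(v1×v2)/6:
  t1: +5.0784
  t2: -0.1244
  t3: +0.0641
  t4: +0.8406
  t5: -0.0027
  t6: -0.3027
  t7: +0.6135
  t8: +0.3935
  t9: +0.2804
  t10: +0.1464
  t11: +2.2856
  t12: +6.9707
  t13: +0.4024
  t14: +1.7713
  t15: +0.8380
  t16: -0.7381
  t17: +0.5713
  t18: +0.3646
  t19: +2.0888
  t20: -0.7078
  t21: +1.6531
  t22: -0.4221
  t23: -0.4496
  t24: +0.1201
  t25: -0.7556
  t26: +0.4468
  t27: -0.2096
  t28: +0.4844
  t29: +0.2700
  t30: +0.6737
  t31: +0.2140
  t32: +2.0385
  t33: +6.0520
  t34: +1.7893
  t35: -0.9120
  t36: +0.5389
  t37: -0.3668
  t38: -0.3163
  t39: +0.9865
  t40: +0.7656
  t41: +0.9500
  t42: +1.0187
  t43: +0.7917
  t44: +0.3774
  t45: -0.5726
  t46: +0.8861
  t47: +0.4180
  t48: +0.6509
  t49: +0.5598
  t50: +13.4159
  t51: +0.6491
  t52: +0.3019
  t53: -0.1896
  t54: +4.0057
  t55: +0.6460
  t56: +0.6316
  t57: +3.3377
  t58: +5.8535
Σ = +67.1664 → |volume| = 67.17

Directed edges: 174 total, each appears once with its reverse present → watertight.

67.17 WATERTIGHT


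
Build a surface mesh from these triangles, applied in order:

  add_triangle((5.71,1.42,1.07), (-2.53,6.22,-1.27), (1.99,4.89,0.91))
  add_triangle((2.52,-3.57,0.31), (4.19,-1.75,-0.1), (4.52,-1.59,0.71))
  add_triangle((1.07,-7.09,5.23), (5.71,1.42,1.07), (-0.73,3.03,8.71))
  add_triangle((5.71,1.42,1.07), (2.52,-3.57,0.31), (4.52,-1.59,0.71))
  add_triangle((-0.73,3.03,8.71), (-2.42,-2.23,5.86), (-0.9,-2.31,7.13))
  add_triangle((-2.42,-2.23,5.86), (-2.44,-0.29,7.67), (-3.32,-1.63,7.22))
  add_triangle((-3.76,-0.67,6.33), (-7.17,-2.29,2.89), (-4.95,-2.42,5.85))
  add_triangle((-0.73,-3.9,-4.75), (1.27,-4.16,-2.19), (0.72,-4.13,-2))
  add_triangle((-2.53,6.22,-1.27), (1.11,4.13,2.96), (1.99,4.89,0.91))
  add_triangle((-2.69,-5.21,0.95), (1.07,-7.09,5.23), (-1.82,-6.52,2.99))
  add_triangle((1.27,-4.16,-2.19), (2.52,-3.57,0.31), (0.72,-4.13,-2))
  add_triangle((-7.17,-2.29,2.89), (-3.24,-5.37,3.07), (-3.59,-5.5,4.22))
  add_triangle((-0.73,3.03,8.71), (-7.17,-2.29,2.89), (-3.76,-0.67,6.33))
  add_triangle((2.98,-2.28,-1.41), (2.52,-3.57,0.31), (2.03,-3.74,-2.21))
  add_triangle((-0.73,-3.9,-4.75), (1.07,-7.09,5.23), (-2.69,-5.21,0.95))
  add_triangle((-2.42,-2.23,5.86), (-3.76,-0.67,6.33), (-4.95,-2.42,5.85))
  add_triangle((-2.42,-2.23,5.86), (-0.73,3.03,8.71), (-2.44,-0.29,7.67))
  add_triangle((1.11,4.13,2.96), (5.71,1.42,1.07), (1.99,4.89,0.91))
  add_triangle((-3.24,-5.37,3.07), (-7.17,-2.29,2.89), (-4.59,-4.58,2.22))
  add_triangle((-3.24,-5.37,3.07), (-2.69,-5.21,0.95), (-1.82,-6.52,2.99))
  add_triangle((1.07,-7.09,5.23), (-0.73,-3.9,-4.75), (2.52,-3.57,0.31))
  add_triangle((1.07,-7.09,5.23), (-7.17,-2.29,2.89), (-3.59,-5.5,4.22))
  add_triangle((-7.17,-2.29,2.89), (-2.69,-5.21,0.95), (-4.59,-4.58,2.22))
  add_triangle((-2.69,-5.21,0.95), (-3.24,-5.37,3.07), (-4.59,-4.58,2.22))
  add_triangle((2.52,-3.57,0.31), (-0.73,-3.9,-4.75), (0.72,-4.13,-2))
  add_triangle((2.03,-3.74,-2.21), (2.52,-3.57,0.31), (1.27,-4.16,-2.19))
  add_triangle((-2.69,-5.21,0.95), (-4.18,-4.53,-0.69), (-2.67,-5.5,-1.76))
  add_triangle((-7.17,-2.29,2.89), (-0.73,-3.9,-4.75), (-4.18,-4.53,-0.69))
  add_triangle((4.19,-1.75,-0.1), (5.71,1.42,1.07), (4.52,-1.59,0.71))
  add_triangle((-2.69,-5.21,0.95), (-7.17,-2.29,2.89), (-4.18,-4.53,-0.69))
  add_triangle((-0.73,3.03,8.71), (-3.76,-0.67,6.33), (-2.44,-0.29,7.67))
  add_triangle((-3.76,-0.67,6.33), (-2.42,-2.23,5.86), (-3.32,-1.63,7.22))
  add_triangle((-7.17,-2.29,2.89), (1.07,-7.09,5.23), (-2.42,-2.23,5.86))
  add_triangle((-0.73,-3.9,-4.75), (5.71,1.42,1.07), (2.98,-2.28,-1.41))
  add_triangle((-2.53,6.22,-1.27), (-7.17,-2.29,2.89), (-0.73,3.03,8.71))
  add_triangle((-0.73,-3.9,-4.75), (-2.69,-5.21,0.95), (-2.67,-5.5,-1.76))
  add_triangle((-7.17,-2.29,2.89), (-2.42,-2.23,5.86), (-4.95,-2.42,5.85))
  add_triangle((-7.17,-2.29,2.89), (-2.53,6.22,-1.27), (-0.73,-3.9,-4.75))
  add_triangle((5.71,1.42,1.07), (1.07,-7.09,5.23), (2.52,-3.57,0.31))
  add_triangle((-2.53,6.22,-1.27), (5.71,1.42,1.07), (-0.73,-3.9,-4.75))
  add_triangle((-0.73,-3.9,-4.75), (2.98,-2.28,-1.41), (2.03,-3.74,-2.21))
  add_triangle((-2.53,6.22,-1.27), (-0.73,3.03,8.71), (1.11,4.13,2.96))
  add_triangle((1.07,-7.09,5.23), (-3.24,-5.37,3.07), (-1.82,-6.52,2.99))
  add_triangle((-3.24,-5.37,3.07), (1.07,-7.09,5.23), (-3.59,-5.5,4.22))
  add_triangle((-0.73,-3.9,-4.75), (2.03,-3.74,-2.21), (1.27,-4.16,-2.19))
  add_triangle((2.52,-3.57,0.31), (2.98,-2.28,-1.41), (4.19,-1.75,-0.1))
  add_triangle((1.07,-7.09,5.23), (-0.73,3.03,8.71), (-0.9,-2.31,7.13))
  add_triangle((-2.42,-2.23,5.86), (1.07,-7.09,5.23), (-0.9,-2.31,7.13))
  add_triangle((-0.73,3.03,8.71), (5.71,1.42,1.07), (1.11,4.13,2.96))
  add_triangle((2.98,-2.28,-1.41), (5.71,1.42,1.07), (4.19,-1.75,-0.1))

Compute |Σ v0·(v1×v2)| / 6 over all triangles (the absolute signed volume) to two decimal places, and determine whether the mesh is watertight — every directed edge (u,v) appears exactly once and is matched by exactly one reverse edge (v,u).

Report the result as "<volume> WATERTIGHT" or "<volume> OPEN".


586.46 OPEN

Per-triangle v0·(v1×v2)/6:
  t1: +6.8298
  t2: +1.5149
  t3: +77.3042
  t4: +0.1282
  t5: +11.5393
  t6: +1.6627
  t7: +7.2728
  t8: +1.2433
  t9: +10.1686
  t10: +2.1120
  t11: +0.9937
  t12: +5.1884
  t13: +13.4347
  t14: +2.6507
  t15: +26.8217
  t16: +4.5206
  t17: +2.8530
  t18: +9.5408
  t19: +4.6481
  t20: +3.5385
  t21: +21.4758
  t22: +4.8251
  t23: +2.4229
  t24: +3.4780
  t25: -1.7589
  t26: +1.5874
  t27: +4.6404
  t28: +8.8526
  t29: +1.9223
  t30: +11.8348
  t31: +6.3756
  t32: +0.6761
  t33: +33.5221
  t34: +6.2975
  t35: +79.6088
  t36: +2.2747
  t37: +1.8145
  t38: +52.3976
  t39: +21.2227
  t40: +32.8860
  t41: +2.7674
  t42: +24.9992
  t43: +5.7558
  t44: +5.4345
  t45: +1.9819
  t46: +2.6214
  t47: +14.4003
  t48: +11.4552
  t49: +24.0363
  t50: +2.6853
Σ = +586.4590 → |volume| = 586.46

Directed edges: 150 total; 6 unmatched, e.g. (-2.44,-0.29,7.67)→(-3.32,-1.63,7.22) → open.


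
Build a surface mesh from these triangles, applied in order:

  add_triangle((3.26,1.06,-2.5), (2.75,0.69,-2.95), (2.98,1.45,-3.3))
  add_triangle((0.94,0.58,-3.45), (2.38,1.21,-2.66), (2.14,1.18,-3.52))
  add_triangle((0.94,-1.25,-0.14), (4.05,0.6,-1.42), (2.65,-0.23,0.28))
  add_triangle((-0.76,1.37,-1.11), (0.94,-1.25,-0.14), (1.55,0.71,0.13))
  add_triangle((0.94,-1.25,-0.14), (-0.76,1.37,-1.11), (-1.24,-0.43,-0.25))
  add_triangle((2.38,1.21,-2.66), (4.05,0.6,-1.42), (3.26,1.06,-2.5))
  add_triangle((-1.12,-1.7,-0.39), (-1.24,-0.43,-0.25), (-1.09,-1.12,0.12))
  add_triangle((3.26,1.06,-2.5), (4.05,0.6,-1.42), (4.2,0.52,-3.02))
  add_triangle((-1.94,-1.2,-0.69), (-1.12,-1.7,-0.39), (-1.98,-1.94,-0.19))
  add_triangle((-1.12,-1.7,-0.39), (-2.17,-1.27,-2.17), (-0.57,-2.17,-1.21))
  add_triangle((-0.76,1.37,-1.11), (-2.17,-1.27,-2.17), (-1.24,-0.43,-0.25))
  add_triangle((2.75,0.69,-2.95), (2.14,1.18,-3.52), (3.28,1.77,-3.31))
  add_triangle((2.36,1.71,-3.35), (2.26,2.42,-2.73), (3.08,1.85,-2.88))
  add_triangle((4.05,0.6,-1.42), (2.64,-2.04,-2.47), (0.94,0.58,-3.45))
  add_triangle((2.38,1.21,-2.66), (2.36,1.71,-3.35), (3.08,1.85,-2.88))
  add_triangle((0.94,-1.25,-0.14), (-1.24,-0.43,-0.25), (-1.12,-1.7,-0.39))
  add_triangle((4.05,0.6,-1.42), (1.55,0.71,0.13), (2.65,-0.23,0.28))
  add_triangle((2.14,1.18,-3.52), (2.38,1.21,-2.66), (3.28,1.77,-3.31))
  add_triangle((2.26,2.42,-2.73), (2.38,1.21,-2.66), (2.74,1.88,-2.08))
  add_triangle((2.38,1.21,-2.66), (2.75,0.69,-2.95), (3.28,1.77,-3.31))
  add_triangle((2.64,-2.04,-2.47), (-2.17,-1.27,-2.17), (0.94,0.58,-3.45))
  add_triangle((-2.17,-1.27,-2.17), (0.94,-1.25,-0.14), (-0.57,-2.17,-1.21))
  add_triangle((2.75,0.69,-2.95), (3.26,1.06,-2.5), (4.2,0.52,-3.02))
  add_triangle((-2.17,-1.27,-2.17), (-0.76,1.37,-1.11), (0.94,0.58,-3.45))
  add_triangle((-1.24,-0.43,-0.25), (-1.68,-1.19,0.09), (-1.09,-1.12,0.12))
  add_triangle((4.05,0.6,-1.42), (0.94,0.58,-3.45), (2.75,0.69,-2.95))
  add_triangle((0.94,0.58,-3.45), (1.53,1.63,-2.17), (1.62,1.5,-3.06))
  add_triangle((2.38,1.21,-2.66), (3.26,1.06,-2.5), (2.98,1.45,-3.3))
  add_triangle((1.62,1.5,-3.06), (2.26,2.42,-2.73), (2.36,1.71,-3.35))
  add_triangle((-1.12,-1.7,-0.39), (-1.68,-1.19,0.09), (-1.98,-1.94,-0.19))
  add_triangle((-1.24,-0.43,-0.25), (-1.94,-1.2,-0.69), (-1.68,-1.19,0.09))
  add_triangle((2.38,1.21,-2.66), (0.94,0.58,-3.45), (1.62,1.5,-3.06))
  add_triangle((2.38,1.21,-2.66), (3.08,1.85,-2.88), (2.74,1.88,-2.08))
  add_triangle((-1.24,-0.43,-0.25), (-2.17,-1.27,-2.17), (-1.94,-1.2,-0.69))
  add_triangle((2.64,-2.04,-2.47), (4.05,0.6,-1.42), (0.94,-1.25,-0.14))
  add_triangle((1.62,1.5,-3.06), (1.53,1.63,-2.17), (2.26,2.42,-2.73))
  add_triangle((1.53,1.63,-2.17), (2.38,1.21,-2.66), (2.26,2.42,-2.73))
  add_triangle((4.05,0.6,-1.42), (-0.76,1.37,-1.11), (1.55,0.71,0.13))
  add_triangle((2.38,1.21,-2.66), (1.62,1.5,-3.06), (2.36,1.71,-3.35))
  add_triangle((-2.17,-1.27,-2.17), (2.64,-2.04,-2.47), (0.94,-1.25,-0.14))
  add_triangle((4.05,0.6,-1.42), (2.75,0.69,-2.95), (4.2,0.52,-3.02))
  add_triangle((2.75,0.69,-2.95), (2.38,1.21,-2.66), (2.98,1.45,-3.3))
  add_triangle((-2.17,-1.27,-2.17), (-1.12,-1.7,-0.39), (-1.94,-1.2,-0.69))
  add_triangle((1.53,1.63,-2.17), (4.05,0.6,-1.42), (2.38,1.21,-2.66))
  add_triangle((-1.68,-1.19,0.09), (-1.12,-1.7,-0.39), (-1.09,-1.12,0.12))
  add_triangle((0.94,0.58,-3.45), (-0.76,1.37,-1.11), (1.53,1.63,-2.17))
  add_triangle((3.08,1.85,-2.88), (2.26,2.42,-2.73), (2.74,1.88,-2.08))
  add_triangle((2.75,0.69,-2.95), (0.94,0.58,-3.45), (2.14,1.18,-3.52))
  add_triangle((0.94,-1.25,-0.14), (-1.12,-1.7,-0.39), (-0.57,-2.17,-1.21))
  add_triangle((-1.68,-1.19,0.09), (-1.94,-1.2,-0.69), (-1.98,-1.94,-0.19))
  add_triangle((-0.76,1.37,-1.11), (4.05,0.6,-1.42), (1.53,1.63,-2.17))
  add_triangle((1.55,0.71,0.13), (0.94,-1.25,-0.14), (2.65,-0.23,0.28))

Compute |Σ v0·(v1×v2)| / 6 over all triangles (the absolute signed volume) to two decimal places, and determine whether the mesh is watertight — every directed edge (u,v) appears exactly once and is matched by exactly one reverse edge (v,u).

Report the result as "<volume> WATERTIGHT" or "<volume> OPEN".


Per-triangle v0·(v1×v2)/6:
  t1: +0.3324
  t2: -0.0419
  t3: +1.0542
  t4: -0.5514
  t5: -0.4229
  t6: +0.0743
  t7: -0.1173
  t8: +0.6963
  t9: +0.1655
  t10: +0.7266
  t11: +0.6872
  t12: +0.5929
  t13: +0.5310
  t14: +5.5801
  t15: +0.1941
  t16: -0.0358
  t17: +0.6751
  t18: -0.0588
  t19: -0.5347
  t20: -0.1050
  t21: +5.7473
  t22: +0.3006
  t23: +0.4087
  t24: +2.8776
  t25: -0.0231
  t26: +0.0044
  t27: +0.0400
  t28: +0.0223
  t29: +0.2954
  t30: +0.0074
  t31: +0.0842
  t32: +0.5932
  t33: +0.0021
  t34: +0.1568
  t35: +1.7593
  t36: +0.0250
  t37: -0.1629
  t38: +1.1203
  t39: +0.0617
  t40: +1.9265
  t41: -0.4322
  t42: +0.0054
  t43: +0.4552
  t44: +0.7838
  t45: +0.0595
  t46: +1.4117
  t47: +0.3371
  t48: +0.5265
  t49: +0.3916
  t50: +0.1339
  t51: +0.3309
  t52: -0.1067
Σ = +28.5855 → |volume| = 28.59

Directed edges: 156 total, each appears once with its reverse present → watertight.

28.59 WATERTIGHT


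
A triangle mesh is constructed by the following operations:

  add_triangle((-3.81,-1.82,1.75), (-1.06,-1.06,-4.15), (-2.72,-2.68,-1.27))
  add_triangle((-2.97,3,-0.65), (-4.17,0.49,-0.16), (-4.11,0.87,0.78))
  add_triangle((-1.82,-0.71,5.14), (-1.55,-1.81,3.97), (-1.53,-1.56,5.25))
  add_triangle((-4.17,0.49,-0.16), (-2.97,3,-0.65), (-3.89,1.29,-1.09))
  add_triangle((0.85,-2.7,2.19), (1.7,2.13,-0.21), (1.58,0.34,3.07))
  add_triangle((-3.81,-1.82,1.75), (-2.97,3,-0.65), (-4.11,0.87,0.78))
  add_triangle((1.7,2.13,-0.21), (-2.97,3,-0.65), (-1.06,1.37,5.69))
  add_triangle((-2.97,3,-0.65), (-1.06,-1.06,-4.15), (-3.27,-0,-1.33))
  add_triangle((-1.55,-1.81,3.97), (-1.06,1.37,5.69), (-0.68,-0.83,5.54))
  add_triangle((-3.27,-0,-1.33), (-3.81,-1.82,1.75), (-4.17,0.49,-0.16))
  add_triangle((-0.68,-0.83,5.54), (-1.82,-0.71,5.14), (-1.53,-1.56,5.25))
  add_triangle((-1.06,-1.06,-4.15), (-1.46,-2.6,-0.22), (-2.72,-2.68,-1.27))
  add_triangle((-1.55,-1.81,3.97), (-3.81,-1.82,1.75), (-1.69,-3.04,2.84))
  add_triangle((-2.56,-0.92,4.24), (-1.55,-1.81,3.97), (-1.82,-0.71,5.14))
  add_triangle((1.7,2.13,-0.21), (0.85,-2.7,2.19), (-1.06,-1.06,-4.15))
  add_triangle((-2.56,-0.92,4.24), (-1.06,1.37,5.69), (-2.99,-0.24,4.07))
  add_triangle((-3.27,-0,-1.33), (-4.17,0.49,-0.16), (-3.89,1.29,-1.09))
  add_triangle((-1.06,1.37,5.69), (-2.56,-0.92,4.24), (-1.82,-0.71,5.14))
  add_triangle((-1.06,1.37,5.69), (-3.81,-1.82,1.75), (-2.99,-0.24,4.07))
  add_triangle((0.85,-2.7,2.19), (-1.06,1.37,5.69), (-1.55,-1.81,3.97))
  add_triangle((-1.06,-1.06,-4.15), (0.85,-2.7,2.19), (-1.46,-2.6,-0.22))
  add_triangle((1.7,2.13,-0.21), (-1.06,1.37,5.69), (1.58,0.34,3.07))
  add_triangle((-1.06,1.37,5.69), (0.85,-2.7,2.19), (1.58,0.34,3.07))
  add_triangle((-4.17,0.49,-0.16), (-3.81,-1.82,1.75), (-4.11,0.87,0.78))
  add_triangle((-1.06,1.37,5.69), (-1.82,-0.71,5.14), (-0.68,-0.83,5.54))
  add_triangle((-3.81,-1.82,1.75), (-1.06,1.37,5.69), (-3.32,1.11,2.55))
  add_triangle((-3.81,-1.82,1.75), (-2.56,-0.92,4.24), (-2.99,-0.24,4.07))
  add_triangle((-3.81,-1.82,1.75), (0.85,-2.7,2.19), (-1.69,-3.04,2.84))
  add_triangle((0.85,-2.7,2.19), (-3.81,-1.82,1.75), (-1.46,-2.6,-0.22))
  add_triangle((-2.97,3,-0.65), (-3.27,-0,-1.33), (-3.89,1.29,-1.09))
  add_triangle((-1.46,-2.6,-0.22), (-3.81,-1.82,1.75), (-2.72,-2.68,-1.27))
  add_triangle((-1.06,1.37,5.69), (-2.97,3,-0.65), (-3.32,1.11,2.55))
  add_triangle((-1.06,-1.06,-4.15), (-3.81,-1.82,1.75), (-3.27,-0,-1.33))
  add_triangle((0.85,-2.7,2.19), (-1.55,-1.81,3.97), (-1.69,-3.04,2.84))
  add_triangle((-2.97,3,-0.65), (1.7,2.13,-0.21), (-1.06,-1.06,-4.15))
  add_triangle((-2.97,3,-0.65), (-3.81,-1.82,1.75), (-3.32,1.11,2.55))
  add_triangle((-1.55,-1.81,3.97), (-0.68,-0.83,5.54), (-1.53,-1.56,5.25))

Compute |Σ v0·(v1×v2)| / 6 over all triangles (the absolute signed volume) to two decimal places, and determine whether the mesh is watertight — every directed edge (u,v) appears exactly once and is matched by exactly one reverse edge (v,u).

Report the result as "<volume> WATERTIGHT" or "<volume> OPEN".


Per-triangle v0·(v1×v2)/6:
  t1: +3.1796
  t2: +1.8719
  t3: +0.4587
  t4: +1.4230
  t5: +2.4169
  t6: -0.5154
  t7: +11.3638
  t8: +5.7580
  t9: -2.5865
  t10: +2.4048
  t11: +0.8983
  t12: +1.9278
  t13: +3.2175
  t14: +1.1029
  t15: +4.3924
  t16: +2.0600
  t17: +0.9485
  t18: +1.6819
  t19: -0.7131
  t20: +5.7800
  t21: +3.6761
  t22: +5.0787
  t23: +6.1098
  t24: +1.9879
  t25: +2.4201
  t26: +7.6860
  t27: +1.7934
  t28: +0.4120
  t29: +4.8741
  t30: +0.4124
  t31: +2.2629
  t32: +7.0621
  t33: +5.5949
  t34: +2.6232
  t35: +8.0752
  t36: +6.3243
  t37: +0.2347
Σ = +113.6985 → |volume| = 113.70

Directed edges: 111 total; 3 unmatched, e.g. (-1.55,-1.81,3.97)→(-3.81,-1.82,1.75) → open.

113.70 OPEN


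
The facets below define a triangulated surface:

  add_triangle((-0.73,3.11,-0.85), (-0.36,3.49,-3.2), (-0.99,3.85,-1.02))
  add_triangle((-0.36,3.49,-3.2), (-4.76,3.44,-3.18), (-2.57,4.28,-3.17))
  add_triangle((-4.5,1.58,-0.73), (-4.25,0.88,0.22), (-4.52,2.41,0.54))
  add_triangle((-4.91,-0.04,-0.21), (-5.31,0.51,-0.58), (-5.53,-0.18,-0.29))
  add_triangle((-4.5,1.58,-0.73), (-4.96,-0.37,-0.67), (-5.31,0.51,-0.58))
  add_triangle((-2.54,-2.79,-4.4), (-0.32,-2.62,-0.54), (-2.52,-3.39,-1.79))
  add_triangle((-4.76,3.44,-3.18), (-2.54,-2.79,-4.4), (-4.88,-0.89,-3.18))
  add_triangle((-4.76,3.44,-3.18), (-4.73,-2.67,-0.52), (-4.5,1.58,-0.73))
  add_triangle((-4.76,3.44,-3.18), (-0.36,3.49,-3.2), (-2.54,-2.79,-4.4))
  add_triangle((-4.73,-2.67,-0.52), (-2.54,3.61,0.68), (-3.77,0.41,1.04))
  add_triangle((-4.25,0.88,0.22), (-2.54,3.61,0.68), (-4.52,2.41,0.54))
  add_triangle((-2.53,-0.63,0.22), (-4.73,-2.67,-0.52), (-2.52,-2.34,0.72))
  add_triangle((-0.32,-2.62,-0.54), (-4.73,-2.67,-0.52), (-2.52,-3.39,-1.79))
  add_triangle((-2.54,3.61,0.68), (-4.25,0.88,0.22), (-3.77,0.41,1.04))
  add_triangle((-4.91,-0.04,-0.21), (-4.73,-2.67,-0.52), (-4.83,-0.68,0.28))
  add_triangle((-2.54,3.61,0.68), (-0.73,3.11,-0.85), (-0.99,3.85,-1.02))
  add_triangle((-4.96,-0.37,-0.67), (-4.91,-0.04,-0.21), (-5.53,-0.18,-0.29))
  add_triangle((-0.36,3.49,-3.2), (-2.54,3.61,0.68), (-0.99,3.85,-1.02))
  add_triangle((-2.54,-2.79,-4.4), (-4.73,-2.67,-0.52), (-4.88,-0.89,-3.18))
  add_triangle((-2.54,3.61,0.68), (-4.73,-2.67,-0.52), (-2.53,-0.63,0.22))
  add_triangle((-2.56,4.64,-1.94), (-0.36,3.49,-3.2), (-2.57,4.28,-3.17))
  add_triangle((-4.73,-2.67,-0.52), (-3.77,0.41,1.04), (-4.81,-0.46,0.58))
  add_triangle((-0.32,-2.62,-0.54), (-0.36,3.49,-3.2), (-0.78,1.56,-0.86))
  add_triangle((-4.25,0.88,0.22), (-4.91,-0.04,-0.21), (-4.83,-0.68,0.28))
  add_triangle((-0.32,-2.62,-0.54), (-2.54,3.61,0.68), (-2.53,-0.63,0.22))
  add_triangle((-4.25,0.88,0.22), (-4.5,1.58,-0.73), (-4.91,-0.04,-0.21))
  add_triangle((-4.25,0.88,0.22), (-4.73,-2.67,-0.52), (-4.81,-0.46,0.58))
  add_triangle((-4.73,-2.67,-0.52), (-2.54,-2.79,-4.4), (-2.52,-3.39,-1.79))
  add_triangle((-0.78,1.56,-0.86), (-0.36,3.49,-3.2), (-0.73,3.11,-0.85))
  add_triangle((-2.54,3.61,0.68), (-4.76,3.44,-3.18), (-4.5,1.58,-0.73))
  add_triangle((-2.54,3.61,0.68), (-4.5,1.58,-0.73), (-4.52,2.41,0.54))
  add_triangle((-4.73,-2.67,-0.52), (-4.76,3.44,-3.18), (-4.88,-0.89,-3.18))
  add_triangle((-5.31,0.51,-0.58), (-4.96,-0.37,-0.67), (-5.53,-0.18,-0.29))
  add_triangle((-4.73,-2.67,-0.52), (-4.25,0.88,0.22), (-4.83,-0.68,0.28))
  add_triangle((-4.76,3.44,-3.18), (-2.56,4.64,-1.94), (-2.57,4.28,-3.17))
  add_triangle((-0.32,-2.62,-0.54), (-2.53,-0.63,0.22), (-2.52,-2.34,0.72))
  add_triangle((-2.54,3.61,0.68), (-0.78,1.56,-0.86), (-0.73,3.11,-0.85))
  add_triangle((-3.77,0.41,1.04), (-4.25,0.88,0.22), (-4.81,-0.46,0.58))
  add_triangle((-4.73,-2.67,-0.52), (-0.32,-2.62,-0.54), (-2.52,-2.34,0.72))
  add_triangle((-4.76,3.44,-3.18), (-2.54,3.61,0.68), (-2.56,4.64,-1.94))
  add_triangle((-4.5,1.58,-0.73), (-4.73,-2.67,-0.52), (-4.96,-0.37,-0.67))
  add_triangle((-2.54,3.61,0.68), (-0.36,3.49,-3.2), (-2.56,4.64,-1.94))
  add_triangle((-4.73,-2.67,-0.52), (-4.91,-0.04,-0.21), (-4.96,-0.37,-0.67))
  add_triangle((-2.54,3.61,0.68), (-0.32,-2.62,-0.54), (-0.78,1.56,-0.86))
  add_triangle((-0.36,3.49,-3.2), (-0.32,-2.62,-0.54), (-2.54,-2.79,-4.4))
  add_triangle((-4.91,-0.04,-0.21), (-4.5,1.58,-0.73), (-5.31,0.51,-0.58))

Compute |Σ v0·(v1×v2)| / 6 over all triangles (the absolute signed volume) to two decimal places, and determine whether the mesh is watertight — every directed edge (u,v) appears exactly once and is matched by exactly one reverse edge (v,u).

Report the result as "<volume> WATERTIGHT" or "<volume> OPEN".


Per-triangle v0·(v1×v2)/6:
  t1: +0.0928
  t2: +1.9649
  t3: +1.1460
  t4: +0.0632
  t5: +0.3089
  t6: +2.4694
  t7: +9.7657
  t8: +7.4927
  t9: +17.7866
  t10: -3.8639
  t11: -0.0958
  t12: +0.9876
  t13: +2.1265
  t14: +1.9896
  t15: +1.2144
  t16: +0.0463
  t17: -0.0361
  t18: +1.7888
  t19: +8.8838
  t20: +1.3771
  t21: +1.9522
  t22: +0.3672
  t23: -1.2553
  t24: +0.5748
  t25: -0.5240
  t26: +0.9339
  t27: +1.6444
  t28: +4.7739
  t29: -0.5850
  t30: +6.3573
  t31: +1.9216
  t32: +8.8630
  t33: +0.3159
  t34: -0.9877
  t35: +2.7745
  t36: -0.9465
  t37: -0.7379
  t38: +0.7844
  t39: +2.2825
  t40: +5.5843
  t41: +0.0456
  t42: +1.9125
  t43: +0.9003
  t44: -1.5108
  t45: +2.4506
  t46: +0.2235
Σ = +93.6236 → |volume| = 93.62

Directed edges: 138 total, each appears once with its reverse present → watertight.

93.62 WATERTIGHT


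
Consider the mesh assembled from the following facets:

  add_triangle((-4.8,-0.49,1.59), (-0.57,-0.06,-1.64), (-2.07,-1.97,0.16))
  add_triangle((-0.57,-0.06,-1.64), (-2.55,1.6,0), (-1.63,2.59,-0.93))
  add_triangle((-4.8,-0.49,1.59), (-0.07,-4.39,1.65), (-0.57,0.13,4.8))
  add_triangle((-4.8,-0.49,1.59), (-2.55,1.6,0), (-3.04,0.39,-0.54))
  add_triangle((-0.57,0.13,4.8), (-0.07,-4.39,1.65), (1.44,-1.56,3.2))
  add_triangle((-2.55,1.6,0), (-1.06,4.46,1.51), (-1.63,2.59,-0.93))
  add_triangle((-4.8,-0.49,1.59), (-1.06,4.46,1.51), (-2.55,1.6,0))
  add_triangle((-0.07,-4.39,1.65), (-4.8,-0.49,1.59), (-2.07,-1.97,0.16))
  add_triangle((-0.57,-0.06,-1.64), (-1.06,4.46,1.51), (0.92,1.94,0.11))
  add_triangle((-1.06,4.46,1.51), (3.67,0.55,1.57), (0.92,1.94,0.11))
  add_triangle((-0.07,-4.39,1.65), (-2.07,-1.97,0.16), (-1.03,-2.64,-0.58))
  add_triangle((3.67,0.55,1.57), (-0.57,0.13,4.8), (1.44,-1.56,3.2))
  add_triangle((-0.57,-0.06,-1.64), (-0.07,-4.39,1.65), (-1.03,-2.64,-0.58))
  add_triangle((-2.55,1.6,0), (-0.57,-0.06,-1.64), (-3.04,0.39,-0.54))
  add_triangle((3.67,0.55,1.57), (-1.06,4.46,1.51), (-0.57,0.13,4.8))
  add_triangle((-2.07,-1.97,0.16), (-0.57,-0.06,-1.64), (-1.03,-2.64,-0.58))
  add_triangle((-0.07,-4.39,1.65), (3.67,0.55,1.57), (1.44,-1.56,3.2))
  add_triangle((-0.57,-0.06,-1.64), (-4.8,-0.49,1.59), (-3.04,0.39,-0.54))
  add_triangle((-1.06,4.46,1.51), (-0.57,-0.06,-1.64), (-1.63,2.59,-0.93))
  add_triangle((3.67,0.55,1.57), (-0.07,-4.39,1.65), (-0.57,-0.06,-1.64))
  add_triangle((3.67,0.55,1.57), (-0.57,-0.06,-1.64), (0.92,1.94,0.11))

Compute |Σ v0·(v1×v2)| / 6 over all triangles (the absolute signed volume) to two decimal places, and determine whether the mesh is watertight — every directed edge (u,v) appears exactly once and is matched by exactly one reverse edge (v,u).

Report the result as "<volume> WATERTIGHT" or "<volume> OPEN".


80.81 OPEN

Per-triangle v0·(v1×v2)/6:
  t1: +2.5723
  t2: +1.2575
  t3: +16.4130
  t4: +1.8291
  t5: +6.2910
  t6: +2.5057
  t7: +4.8117
  t8: +4.1321
  t9: +1.9003
  t10: +2.9655
  t11: +1.9256
  t12: +5.8191
  t13: +0.5471
  t14: +0.9618
  t15: +13.9911
  t16: +1.0741
  t17: +5.0972
  t18: +1.0269
  t19: +0.4366
  t20: +3.7139
  t21: +1.5346
Σ = +80.8060 → |volume| = 80.81

Directed edges: 63 total; 3 unmatched, e.g. (-0.57,0.13,4.8)→(-4.8,-0.49,1.59) → open.


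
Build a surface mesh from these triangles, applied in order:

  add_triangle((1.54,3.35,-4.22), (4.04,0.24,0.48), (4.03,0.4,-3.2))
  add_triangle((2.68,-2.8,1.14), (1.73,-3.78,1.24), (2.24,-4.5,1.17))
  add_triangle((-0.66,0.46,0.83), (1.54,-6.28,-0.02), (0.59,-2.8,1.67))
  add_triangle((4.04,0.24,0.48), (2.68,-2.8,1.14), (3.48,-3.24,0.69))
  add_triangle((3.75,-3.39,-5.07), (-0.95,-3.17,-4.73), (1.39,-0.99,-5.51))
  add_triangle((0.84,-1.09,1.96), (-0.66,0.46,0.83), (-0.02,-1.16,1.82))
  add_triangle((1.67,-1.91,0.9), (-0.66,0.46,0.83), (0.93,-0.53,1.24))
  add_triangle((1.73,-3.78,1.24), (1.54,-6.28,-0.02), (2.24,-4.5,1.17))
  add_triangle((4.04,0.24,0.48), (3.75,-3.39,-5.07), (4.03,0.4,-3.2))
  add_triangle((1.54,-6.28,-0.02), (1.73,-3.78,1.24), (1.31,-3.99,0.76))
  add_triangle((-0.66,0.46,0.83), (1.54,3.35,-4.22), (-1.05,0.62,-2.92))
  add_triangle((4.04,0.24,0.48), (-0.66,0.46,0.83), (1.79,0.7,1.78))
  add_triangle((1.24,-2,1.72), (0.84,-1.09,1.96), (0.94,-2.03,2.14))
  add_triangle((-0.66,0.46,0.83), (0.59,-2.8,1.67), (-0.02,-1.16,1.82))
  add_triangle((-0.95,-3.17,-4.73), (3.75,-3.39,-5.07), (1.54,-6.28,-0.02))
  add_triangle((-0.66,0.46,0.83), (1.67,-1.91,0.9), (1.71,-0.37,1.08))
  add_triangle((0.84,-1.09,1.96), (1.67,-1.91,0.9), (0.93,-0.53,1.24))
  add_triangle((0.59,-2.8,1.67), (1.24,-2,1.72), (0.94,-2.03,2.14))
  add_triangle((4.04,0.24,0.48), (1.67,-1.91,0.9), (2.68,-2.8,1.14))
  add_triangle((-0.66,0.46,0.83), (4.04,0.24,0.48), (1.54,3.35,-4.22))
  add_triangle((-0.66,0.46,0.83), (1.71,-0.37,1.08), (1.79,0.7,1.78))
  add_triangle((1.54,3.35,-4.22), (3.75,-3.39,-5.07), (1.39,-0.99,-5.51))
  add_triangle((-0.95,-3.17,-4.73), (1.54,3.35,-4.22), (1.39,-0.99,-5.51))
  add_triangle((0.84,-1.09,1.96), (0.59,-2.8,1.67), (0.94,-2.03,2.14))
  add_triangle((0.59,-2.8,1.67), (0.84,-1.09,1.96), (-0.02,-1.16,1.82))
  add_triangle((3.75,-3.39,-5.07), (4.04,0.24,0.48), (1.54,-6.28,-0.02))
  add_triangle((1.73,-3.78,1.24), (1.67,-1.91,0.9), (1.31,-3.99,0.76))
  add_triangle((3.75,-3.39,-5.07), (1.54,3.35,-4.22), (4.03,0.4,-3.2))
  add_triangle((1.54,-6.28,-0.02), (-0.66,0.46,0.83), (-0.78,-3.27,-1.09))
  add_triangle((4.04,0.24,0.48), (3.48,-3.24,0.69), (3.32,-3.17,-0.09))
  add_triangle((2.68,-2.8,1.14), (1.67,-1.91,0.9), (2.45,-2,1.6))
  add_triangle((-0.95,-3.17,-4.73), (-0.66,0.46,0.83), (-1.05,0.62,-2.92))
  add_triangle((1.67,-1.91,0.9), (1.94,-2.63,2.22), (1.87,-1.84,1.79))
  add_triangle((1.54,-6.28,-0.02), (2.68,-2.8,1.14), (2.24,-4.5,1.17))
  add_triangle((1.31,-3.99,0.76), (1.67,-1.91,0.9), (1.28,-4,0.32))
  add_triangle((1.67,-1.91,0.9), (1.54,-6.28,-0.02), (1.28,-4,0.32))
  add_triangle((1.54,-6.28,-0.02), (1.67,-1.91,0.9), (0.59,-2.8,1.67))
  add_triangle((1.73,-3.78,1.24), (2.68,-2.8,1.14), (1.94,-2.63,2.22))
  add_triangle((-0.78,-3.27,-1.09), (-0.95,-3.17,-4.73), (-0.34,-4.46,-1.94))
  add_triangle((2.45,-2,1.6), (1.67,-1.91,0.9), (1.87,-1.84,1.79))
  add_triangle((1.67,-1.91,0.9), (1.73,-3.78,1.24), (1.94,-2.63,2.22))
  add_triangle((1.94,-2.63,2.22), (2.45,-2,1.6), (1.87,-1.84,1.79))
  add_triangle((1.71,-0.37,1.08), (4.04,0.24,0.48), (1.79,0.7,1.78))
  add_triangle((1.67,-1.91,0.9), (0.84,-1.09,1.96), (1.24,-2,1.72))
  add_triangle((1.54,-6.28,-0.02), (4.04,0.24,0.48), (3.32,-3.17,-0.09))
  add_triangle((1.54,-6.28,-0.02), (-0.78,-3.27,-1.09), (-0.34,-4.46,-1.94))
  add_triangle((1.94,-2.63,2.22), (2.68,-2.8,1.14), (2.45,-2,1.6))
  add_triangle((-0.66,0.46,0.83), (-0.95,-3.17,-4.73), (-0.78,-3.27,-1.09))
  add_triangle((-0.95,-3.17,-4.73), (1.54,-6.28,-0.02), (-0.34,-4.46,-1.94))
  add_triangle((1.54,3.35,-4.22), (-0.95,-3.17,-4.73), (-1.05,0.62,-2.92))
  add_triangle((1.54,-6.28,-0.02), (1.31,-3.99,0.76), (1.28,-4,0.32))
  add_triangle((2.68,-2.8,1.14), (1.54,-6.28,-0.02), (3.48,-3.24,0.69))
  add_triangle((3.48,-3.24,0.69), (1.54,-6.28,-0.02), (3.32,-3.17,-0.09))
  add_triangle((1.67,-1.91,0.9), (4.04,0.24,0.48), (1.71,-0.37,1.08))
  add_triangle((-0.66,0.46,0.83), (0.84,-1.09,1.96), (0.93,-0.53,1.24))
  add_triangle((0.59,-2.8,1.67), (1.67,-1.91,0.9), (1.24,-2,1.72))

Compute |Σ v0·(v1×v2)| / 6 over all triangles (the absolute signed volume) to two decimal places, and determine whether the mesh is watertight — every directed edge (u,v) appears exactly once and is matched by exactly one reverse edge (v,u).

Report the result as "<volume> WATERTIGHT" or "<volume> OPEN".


144.01 WATERTIGHT

Per-triangle v0·(v1×v2)/6:
  t1: +7.5955
  t2: +0.2950
  t3: +0.8778
  t4: +1.3557
  t5: +10.1442
  t6: +0.2899
  t7: -0.2367
  t8: +0.4939
  t9: +9.5455
  t10: +0.2150
  t11: +2.0913
  t12: +0.1637
  t13: +0.1302
  t14: +0.1602
  t15: +23.5657
  t16: +0.5363
  t17: +0.2505
  t18: +0.2290
  t19: +0.2864
  t20: +3.4731
  t21: +0.3277
  t22: +10.4047
  t23: +7.0728
  t24: +0.0485
  t25: +0.4830
  t26: +23.1687
  t27: -0.1863
  t28: +12.0668
  t29: +1.9901
  t30: +1.7513
  t31: -0.0886
  t32: +1.7146
  t33: -0.1872
  t34: +1.1043
  t35: -0.2946
  t36: -0.1348
  t37: +2.2032
  t38: +1.0931
  t39: +1.4970
  t40: -0.1514
  t41: -0.5537
  t42: +0.1210
  t43: +0.8482
  t44: +0.2062
  t45: -1.6182
  t46: +1.5685
  t47: +0.4990
  t48: +1.6125
  t49: +3.6009
  t50: +7.1080
  t51: -0.1264
  t52: +1.7682
  t53: +2.0884
  t54: +0.9635
  t55: +0.1729
  t56: +0.4032
Σ = +144.0070 → |volume| = 144.01

Directed edges: 168 total, each appears once with its reverse present → watertight.


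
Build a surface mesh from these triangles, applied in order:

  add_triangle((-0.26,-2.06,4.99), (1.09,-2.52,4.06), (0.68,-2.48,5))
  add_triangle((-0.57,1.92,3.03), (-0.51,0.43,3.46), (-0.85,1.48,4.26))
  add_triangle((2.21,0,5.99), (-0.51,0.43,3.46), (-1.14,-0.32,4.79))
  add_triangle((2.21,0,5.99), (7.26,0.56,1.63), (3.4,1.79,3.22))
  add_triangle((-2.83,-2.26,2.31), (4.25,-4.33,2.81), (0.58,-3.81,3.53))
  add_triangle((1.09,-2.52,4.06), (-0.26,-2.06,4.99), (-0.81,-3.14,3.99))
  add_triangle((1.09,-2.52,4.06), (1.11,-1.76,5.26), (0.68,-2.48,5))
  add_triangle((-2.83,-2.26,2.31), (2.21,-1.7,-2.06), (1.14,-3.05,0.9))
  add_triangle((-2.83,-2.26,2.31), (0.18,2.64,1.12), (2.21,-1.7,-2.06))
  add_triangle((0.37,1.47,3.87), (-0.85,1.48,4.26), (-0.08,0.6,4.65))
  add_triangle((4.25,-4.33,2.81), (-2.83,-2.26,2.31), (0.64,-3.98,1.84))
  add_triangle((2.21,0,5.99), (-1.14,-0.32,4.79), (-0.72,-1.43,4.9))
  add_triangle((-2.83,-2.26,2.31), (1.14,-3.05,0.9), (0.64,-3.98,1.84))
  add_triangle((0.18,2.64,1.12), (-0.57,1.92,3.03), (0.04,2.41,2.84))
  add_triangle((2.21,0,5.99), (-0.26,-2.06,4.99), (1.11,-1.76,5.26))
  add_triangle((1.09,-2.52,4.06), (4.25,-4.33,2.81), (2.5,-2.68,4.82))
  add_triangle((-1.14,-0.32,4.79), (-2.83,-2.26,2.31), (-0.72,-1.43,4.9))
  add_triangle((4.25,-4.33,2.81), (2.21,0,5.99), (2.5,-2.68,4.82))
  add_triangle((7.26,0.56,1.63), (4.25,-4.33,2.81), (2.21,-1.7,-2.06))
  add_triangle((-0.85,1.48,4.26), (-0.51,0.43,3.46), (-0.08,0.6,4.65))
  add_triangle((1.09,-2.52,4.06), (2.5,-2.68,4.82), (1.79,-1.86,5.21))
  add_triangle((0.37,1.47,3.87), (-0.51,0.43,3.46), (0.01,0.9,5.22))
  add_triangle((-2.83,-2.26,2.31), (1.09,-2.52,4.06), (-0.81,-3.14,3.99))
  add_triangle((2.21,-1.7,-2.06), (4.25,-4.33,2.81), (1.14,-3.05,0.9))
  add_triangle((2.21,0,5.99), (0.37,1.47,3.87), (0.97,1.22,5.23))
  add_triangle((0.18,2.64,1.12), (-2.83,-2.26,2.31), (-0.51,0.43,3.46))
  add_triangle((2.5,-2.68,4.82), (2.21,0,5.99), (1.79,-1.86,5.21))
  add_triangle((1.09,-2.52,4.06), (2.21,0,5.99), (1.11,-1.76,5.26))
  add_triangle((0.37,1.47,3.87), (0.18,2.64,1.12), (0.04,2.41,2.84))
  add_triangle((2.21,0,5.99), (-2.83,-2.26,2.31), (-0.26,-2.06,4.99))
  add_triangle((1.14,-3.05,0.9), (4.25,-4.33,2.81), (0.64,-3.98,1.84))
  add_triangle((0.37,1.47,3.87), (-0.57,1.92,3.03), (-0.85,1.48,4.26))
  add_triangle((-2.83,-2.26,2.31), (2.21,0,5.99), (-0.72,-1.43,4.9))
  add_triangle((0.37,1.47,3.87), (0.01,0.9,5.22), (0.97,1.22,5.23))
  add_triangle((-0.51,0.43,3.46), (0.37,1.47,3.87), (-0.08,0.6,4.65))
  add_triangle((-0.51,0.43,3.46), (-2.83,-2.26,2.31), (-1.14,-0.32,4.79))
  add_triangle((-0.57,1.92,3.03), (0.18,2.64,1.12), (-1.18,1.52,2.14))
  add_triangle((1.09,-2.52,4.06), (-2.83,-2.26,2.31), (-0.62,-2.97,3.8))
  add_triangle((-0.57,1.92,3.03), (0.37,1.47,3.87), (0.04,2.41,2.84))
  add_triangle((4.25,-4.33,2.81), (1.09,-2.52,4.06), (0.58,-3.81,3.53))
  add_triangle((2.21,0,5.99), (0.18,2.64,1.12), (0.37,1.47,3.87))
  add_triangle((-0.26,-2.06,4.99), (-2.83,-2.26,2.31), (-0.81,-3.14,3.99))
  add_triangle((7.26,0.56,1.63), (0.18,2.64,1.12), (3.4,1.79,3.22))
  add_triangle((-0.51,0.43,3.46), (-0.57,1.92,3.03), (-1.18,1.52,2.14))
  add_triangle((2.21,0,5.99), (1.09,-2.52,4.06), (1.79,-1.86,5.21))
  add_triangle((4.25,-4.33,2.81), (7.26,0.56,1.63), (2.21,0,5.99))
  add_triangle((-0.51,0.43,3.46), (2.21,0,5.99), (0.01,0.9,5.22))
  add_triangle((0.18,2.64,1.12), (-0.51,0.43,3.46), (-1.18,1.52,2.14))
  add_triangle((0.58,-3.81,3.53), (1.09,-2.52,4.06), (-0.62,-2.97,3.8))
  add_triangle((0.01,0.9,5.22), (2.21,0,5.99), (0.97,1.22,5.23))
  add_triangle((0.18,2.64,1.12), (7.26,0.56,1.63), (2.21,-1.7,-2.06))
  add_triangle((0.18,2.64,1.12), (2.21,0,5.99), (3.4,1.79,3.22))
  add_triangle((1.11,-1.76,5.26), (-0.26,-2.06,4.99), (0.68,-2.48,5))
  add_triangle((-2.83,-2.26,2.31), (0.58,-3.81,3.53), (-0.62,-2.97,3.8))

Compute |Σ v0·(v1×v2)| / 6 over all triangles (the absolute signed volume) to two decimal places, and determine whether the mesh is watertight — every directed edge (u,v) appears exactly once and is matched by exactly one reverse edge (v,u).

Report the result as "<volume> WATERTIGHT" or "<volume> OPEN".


145.45 WATERTIGHT

Per-triangle v0·(v1×v2)/6:
  t1: +0.2100
  t2: -0.1300
  t3: +1.8188
  t4: +10.6624
  t5: +1.9295
  t6: +2.0385
  t7: +0.5470
  t8: +3.4699
  t9: -1.7690
  t10: +0.8991
  t11: +4.6944
  t12: +3.3429
  t13: +0.5353
  t14: +0.4394
  t15: +1.9834
  t16: +2.8475
  t17: +2.7573
  t18: +5.4776
  t19: +18.6067
  t20: +0.3347
  t21: +1.0385
  t22: +0.3083
  t23: -0.4972
  t24: +4.6532
  t25: +0.1199
  t26: +3.0833
  t27: +1.6938
  t28: +1.3730
  t29: +0.3933
  t30: +2.8324
  t31: +1.5506
  t32: +0.7003
  t33: +0.4465
  t34: +0.5701
  t35: -0.3333
  t36: +0.6766
  t37: +0.7902
  t38: +0.5104
  t39: +0.6233
  t40: +4.4728
  t41: +2.4458
  t42: +2.7099
  t43: +5.8105
  t44: +0.6803
  t45: +0.4248
  t46: +30.5802
  t47: +0.7828
  t48: -1.4964
  t49: +1.6447
  t50: +1.4713
  t51: +5.6791
  t52: +6.2467
  t53: +0.8005
  t54: +1.9657
Σ = +145.4472 → |volume| = 145.45

Directed edges: 162 total, each appears once with its reverse present → watertight.
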